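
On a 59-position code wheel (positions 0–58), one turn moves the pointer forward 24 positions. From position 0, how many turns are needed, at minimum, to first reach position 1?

59 = 2·24 + 11
24 = 2·11 + 2
11 = 5·2 + 1
2 = 2·1 + 0
Back-substituting gives 24·32 ≡ 1 (mod 59).

32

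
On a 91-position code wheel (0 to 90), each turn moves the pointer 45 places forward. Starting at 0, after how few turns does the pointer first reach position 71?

The inverse of 45 mod 91 is 89 (since 45·89 = 4005 ≡ 1).
Multiplying both sides by 89: x ≡ 89·71 = 6319 ≡ 40 (mod 91).

40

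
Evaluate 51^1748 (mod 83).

38

Square-and-reduce mod 83: 51^1≡51, 51^2≡28, 51^4≡37, 51^8≡41, 51^16≡21, 51^32≡26, 51^64≡12, 51^128≡61, 51^256≡69, 51^512≡30, 51^1024≡70.
1748 = 4 + 16 + 64 + 128 + 512 + 1024, so 51^1748 ≡ 37·21·12·61·30·70 ≡ 38 (mod 83).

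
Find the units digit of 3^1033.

The units digit of 3^n cycles with period 4: 3, 9, 7, 1, …
1033 mod 4 = 1, so the last digit matches 3^1 = 3.

3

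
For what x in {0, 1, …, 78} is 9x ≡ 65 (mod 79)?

16

9⁻¹ ≡ 44 (mod 79) because 9·44 = 396 = 5·79 + 1.
Multiplying both sides by 44: x ≡ 44·65 = 2860 ≡ 16 (mod 79).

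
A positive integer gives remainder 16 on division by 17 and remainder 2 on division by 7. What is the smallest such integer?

16

Since 7·5 ≡ 1 (mod 17), take x = 2 + 7·((16−2)·5 mod 17) = 2 + 7·2 = 16.
Check: 16 mod 17 = 16, 16 mod 7 = 2.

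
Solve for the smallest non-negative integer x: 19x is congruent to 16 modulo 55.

24

19⁻¹ ≡ 29 (mod 55) because 19·29 = 551 = 10·55 + 1.
So x ≡ 29·16 = 464 ≡ 24 (mod 55).
Check: 19·24 = 456 = 8·55 + 16.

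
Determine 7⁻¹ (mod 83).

12

7·12 = 84 = 1·83 + 1, so 7⁻¹ ≡ 12 (mod 83).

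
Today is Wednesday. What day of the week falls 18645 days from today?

18645 = 2663·7 + 4, so 18645 mod 7 = 4.
Wednesday + 4 days → Sunday.

Sunday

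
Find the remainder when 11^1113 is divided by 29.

17

Square-and-reduce mod 29: 11^1≡11, 11^2≡5, 11^4≡25, 11^8≡16, 11^16≡24, 11^32≡25, 11^64≡16, 11^128≡24, 11^256≡25, 11^512≡16, 11^1024≡24.
Since 1113 = 1 + 8 + 16 + 64 + 1024 in binary, 11^1113 ≡ 11·16·24·16·24 ≡ 17 (mod 29).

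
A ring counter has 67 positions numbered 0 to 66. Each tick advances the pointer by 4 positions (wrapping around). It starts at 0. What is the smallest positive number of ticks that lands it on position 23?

4⁻¹ ≡ 17 (mod 67) because 4·17 = 68 = 1·67 + 1.
So x ≡ 17·23 = 391 ≡ 56 (mod 67).
Check: 4·56 = 224 = 3·67 + 23.

56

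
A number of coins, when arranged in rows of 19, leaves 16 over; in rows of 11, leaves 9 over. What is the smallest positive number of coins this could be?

130

x ≡ 9 (mod 11) gives x ∈ {9, 20, 31, 42, 53, 64, 75, 86, …}.
The first of these with x mod 19 = 16 is 130.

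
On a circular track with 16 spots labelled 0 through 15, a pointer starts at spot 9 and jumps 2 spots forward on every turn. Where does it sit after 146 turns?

146·2 = 292.
292 = 18·16 + 4, so 292 mod 16 = 4.
(9 + 4) mod 16 = 13.

13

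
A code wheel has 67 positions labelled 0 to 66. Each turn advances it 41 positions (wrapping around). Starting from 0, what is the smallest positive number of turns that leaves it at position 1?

41·18 = 738 = 11·67 + 1, so 41⁻¹ ≡ 18 (mod 67).

18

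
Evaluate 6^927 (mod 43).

Successive squares of 6 mod 43: 6^1≡6, 6^2≡36, 6^4≡6, 6^8≡36, 6^16≡6, 6^32≡36, 6^64≡6, 6^128≡36, 6^256≡6, 6^512≡36.
Since 927 = 1 + 2 + 4 + 8 + 16 + 128 + 256 + 512 in binary, 6^927 ≡ 6·36·6·36·6·36·6·36 ≡ 1 (mod 43).

1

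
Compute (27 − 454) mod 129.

454 mod 129 = 67 (since 3·129 = 387).
(27 − 67) mod 129 = 89.

89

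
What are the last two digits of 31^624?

By repeated squaring mod 100: 31^1≡31, 31^2≡61, 31^4≡21, 31^8≡41, 31^16≡81, 31^32≡61, 31^64≡21, 31^128≡41, 31^256≡81, 31^512≡61.
624 = 16 + 32 + 64 + 512, so 31^624 ≡ 81·61·21·61 ≡ 21 (mod 100).

21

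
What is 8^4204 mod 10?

Last digits of 8^n: 8, 4, 2, 6 (period 4).
4204 leaves remainder 0 on division by 4, so 8^4204 ends in 6.

6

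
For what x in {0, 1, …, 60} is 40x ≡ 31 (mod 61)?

40⁻¹ ≡ 29 (mod 61) because 40·29 = 1160 = 19·61 + 1.
So x ≡ 29·31 = 899 ≡ 45 (mod 61).
Check: 40·45 = 1800 = 29·61 + 31.

45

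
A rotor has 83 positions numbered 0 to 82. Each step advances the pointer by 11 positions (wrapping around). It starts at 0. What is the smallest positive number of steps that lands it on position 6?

The inverse of 11 mod 83 is 68 (since 11·68 = 748 ≡ 1).
Multiplying both sides by 68: x ≡ 68·6 = 408 ≡ 76 (mod 83).
Check: 11·76 = 836 = 10·83 + 6.

76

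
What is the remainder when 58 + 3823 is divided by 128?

41

3823 − 29·128 = 111, so 3823 ≡ 111 (mod 128).
(58 + 111) mod 128 = 41.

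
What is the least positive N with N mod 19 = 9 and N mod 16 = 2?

Since 16·6 ≡ 1 (mod 19), take x = 2 + 16·((9−2)·6 mod 19) = 2 + 16·4 = 66.
Check: 66 mod 19 = 9, 66 mod 16 = 2.

66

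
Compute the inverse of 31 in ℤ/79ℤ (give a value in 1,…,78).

51

79 = 2·31 + 17
31 = 1·17 + 14
17 = 1·14 + 3
14 = 4·3 + 2
3 = 1·2 + 1
2 = 2·1 + 0
Back-substituting gives 31·51 ≡ 1 (mod 79).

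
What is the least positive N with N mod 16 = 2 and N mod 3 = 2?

x ≡ 2 (mod 3) gives x ∈ {2}.
The first of these with x mod 16 = 2 is 2.

2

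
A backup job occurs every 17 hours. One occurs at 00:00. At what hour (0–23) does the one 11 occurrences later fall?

11·17 = 187.
Dividing 187 by 24 gives quotient 7 and remainder 19.
(0 + 19) mod 24 = 19.

19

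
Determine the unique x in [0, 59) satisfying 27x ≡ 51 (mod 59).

15

The inverse of 27 mod 59 is 35 (since 27·35 = 945 ≡ 1).
So x ≡ 35·51 = 1785 ≡ 15 (mod 59).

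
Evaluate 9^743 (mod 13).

Square-and-reduce mod 13: 9^1≡9, 9^2≡3, 9^4≡9, 9^8≡3, 9^16≡9, 9^32≡3, 9^64≡9, 9^128≡3, 9^256≡9, 9^512≡3.
Since 743 = 1 + 2 + 4 + 32 + 64 + 128 + 512 in binary, 9^743 ≡ 9·3·9·3·9·3·3 ≡ 3 (mod 13).

3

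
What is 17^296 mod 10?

1

The units digit of 17^n cycles with period 4: 7, 9, 3, 1, …
296 mod 4 = 0, so the last digit matches 7^4 = 1.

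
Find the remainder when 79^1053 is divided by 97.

8

Successive squares of 79 mod 97: 79^1≡79, 79^2≡33, 79^4≡22, 79^8≡96, 79^16≡1, 79^32≡1, 79^64≡1, 79^128≡1, 79^256≡1, 79^512≡1, 79^1024≡1.
1053 = 1 + 4 + 8 + 16 + 1024, so 79^1053 ≡ 79·22·96·1·1 ≡ 8 (mod 97).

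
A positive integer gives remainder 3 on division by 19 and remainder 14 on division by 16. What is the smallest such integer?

174

Since 16·6 ≡ 1 (mod 19), take x = 14 + 16·((3−14)·6 mod 19) = 14 + 16·10 = 174.
Check: 174 mod 19 = 3, 174 mod 16 = 14.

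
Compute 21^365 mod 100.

1

By repeated squaring mod 100: 21^1≡21, 21^2≡41, 21^4≡81, 21^8≡61, 21^16≡21, 21^32≡41, 21^64≡81, 21^128≡61, 21^256≡21.
Since 365 = 1 + 4 + 8 + 32 + 64 + 256 in binary, 21^365 ≡ 21·81·61·41·81·21 ≡ 1 (mod 100).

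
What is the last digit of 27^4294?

9

Last digits of 7^n: 7, 9, 3, 1 (period 4).
4294 leaves remainder 2 on division by 4, so 27^4294 ends in 9.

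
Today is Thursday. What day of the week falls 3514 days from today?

3514 − 502·7 = 0, so 3514 ≡ 0 (mod 7).
Thursday + 0 days → Thursday.

Thursday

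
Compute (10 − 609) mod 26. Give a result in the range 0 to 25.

25

609 − 23·26 = 11, so 609 ≡ 11 (mod 26).
(10 − 11) mod 26 = 25.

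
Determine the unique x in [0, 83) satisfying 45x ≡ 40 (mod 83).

47

The inverse of 45 mod 83 is 24 (since 45·24 = 1080 ≡ 1).
Multiplying both sides by 24: x ≡ 24·40 = 960 ≡ 47 (mod 83).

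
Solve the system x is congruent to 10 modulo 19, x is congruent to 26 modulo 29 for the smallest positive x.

Since 29·2 ≡ 1 (mod 19), take x = 26 + 29·((10−26)·2 mod 19) = 26 + 29·6 = 200.
Check: 200 mod 19 = 10, 200 mod 29 = 26.

200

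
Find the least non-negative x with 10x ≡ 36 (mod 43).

10⁻¹ ≡ 13 (mod 43) because 10·13 = 130 = 3·43 + 1.
So x ≡ 13·36 = 468 ≡ 38 (mod 43).

38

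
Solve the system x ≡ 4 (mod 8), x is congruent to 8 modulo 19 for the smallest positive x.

x ≡ 4 (mod 8) gives x ∈ {4, 12, 20, 28, 36, 44, 52, 60, …}.
The first of these with x mod 19 = 8 is 84.

84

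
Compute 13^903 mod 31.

Successive squares of 13 mod 31: 13^1≡13, 13^2≡14, 13^4≡10, 13^8≡7, 13^16≡18, 13^32≡14, 13^64≡10, 13^128≡7, 13^256≡18, 13^512≡14.
903 = 1 + 2 + 4 + 128 + 256 + 512, so 13^903 ≡ 13·14·10·7·18·14 ≡ 27 (mod 31).

27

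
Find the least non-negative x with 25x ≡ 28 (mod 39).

The inverse of 25 mod 39 is 25 (since 25·25 = 625 ≡ 1).
So x ≡ 25·28 = 700 ≡ 37 (mod 39).

37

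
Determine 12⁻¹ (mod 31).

13

31 = 2·12 + 7
12 = 1·7 + 5
7 = 1·5 + 2
5 = 2·2 + 1
2 = 2·1 + 0
Back-substituting gives 12·13 ≡ 1 (mod 31).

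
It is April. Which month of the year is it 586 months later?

Dividing 586 by 12 gives quotient 48 and remainder 10.
April + 10 months → February.

February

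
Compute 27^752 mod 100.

Square-and-reduce mod 100: 27^1≡27, 27^2≡29, 27^4≡41, 27^8≡81, 27^16≡61, 27^32≡21, 27^64≡41, 27^128≡81, 27^256≡61, 27^512≡21.
752 = 16 + 32 + 64 + 128 + 512, so 27^752 ≡ 61·21·41·81·21 ≡ 21 (mod 100).

21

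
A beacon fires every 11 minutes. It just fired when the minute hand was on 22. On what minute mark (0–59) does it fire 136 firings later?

136·11 = 1496.
1496 mod 60 = 56 (since 24·60 = 1440).
(22 + 56) mod 60 = 18.

18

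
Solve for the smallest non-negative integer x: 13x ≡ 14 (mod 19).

4

The inverse of 13 mod 19 is 3 (since 13·3 = 39 ≡ 1).
So x ≡ 3·14 = 42 ≡ 4 (mod 19).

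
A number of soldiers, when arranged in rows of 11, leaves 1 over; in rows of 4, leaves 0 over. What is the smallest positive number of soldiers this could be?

x ≡ 0 (mod 4) gives x ∈ {0, 4, 8, 12}.
The first of these with x mod 11 = 1 is 12.

12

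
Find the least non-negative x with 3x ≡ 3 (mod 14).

The inverse of 3 mod 14 is 5 (since 3·5 = 15 ≡ 1).
So x ≡ 5·3 = 15 ≡ 1 (mod 14).

1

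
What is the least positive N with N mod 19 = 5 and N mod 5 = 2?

x ≡ 2 (mod 5) gives x ∈ {2, 7, 12, 17, 22, 27, 32, 37, …}.
The first of these with x mod 19 = 5 is 62.

62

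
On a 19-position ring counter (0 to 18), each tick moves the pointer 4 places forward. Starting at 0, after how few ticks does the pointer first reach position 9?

7

4⁻¹ ≡ 5 (mod 19) because 4·5 = 20 = 1·19 + 1.
So x ≡ 5·9 = 45 ≡ 7 (mod 19).
Check: 4·7 = 28 = 1·19 + 9.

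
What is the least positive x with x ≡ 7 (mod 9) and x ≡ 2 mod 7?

16

x ≡ 2 (mod 7) gives x ∈ {2, 9, 16}.
The first of these with x mod 9 = 7 is 16.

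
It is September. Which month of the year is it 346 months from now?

July

Dividing 346 by 12 gives quotient 28 and remainder 10.
September + 10 months → July.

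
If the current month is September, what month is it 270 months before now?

March

270 − 22·12 = 6, so 270 ≡ 6 (mod 12).
September − 6 months → March.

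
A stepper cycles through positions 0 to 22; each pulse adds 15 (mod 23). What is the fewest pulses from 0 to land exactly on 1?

15·20 = 300 = 13·23 + 1, so 15⁻¹ ≡ 20 (mod 23).

20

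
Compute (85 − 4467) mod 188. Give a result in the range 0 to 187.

130

Dividing 4467 by 188 gives quotient 23 and remainder 143.
(85 − 143) mod 188 = 130.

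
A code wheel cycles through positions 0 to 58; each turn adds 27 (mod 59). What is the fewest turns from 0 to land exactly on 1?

35

27·35 = 945 = 16·59 + 1, so 27⁻¹ ≡ 35 (mod 59).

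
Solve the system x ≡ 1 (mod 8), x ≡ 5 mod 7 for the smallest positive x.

33

Since 7·7 ≡ 1 (mod 8), take x = 5 + 7·((1−5)·7 mod 8) = 5 + 7·4 = 33.
Check: 33 mod 8 = 1, 33 mod 7 = 5.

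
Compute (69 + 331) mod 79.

5

331 mod 79 = 15 (since 4·79 = 316).
(69 + 15) mod 79 = 5.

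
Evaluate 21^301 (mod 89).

79

Successive squares of 21 mod 89: 21^1≡21, 21^2≡85, 21^4≡16, 21^8≡78, 21^16≡32, 21^32≡45, 21^64≡67, 21^128≡39, 21^256≡8.
Since 301 = 1 + 4 + 8 + 32 + 256 in binary, 21^301 ≡ 21·16·78·45·8 ≡ 79 (mod 89).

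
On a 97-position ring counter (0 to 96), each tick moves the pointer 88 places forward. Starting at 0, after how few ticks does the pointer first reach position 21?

88⁻¹ ≡ 43 (mod 97) because 88·43 = 3784 = 39·97 + 1.
Multiplying both sides by 43: x ≡ 43·21 = 903 ≡ 30 (mod 97).
Check: 88·30 = 2640 = 27·97 + 21.

30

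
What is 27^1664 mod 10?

Powers of 7 mod 10 repeat with period 4: 7, 9, 3, 1.
1664 mod 4 = 0, so the last digit matches 7^4 = 1.

1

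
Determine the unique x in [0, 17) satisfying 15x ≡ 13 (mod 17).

2

The inverse of 15 mod 17 is 8 (since 15·8 = 120 ≡ 1).
Multiplying both sides by 8: x ≡ 8·13 = 104 ≡ 2 (mod 17).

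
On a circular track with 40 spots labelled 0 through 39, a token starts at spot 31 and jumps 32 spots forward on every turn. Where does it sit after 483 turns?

483·32 = 15456.
15456 mod 40 = 16 (since 386·40 = 15440).
(31 + 16) mod 40 = 7.

7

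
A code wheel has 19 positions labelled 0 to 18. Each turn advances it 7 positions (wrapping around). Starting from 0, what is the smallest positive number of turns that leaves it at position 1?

11

19 = 2·7 + 5
7 = 1·5 + 2
5 = 2·2 + 1
2 = 2·1 + 0
Back-substituting gives 7·11 ≡ 1 (mod 19).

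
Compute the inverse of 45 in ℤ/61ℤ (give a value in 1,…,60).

45·19 = 855 = 14·61 + 1, so 45⁻¹ ≡ 19 (mod 61).

19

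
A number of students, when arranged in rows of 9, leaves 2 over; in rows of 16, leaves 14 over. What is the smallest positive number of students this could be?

110

x ≡ 2 (mod 9) gives x ∈ {2, 11, 20, 29, 38, 47, 56, 65, …}.
The first of these with x mod 16 = 14 is 110.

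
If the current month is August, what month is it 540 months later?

August

540 = 45·12 + 0, so 540 mod 12 = 0.
August + 0 months → August.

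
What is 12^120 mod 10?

Last digits of 2^n: 2, 4, 8, 6 (period 4).
120 mod 4 = 0, so the last digit matches 2^4 = 6.

6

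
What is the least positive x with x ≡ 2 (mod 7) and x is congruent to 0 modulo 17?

Since 17·5 ≡ 1 (mod 7), take x = 0 + 17·((2−0)·5 mod 7) = 0 + 17·3 = 51.
Check: 51 mod 7 = 2, 51 mod 17 = 0.

51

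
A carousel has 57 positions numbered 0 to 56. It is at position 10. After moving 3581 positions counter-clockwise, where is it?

3581 mod 57 = 47 (since 62·57 = 3534).
(10 − 47) mod 57 = 20.

20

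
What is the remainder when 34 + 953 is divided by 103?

Dividing 953 by 103 gives quotient 9 and remainder 26.
(34 + 26) mod 103 = 60.

60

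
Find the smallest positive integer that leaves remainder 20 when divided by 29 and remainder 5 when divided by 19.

Since 19·26 ≡ 1 (mod 29), take x = 5 + 19·((20−5)·26 mod 29) = 5 + 19·13 = 252.
Check: 252 mod 29 = 20, 252 mod 19 = 5.

252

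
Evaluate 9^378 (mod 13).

Successive squares of 9 mod 13: 9^1≡9, 9^2≡3, 9^4≡9, 9^8≡3, 9^16≡9, 9^32≡3, 9^64≡9, 9^128≡3, 9^256≡9.
Since 378 = 2 + 8 + 16 + 32 + 64 + 256 in binary, 9^378 ≡ 3·3·9·3·9·9 ≡ 1 (mod 13).

1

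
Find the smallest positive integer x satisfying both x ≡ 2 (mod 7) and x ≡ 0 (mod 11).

x ≡ 2 (mod 7) gives x ∈ {2, 9, 16, 23, 30, 37, 44}.
The first of these with x mod 11 = 0 is 44.

44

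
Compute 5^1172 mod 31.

Square-and-reduce mod 31: 5^1≡5, 5^2≡25, 5^4≡5, 5^8≡25, 5^16≡5, 5^32≡25, 5^64≡5, 5^128≡25, 5^256≡5, 5^512≡25, 5^1024≡5.
Since 1172 = 4 + 16 + 128 + 1024 in binary, 5^1172 ≡ 5·5·25·5 ≡ 25 (mod 31).

25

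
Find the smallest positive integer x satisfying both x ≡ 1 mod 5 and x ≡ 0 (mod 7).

Since 7·3 ≡ 1 (mod 5), take x = 0 + 7·((1−0)·3 mod 5) = 0 + 7·3 = 21.
Check: 21 mod 5 = 1, 21 mod 7 = 0.

21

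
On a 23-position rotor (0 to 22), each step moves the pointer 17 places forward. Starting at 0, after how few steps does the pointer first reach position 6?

The inverse of 17 mod 23 is 19 (since 17·19 = 323 ≡ 1).
So x ≡ 19·6 = 114 ≡ 22 (mod 23).
Check: 17·22 = 374 = 16·23 + 6.

22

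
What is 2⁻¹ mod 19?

10

19 = 9·2 + 1
2 = 2·1 + 0
Back-substituting gives 2·10 ≡ 1 (mod 19).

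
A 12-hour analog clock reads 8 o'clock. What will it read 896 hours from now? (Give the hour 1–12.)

896 mod 12 = 8 (since 74·12 = 888).
8 + 8 → 4 on a 12-hour dial.

4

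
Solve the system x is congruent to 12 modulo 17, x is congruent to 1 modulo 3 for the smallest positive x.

46

x ≡ 1 (mod 3) gives x ∈ {1, 4, 7, 10, 13, 16, 19, 22, …}.
The first of these with x mod 17 = 12 is 46.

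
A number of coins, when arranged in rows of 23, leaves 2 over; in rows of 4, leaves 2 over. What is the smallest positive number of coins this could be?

2

x ≡ 2 (mod 4) gives x ∈ {2}.
The first of these with x mod 23 = 2 is 2.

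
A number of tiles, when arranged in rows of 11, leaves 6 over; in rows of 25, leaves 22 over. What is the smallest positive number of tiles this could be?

x ≡ 6 (mod 11) gives x ∈ {6, 17, 28, 39, 50, 61, 72}.
The first of these with x mod 25 = 22 is 72.

72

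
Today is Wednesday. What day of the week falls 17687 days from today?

17687 = 2526·7 + 5, so 17687 mod 7 = 5.
Wednesday + 5 days → Monday.

Monday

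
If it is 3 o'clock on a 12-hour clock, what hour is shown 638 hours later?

Dividing 638 by 12 gives quotient 53 and remainder 2.
3 + 2 → 5 on a 12-hour dial.

5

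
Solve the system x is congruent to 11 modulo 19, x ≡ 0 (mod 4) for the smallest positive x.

x ≡ 0 (mod 4) gives x ∈ {0, 4, 8, 12, 16, 20, 24, 28, …}.
The first of these with x mod 19 = 11 is 68.

68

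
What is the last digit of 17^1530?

Last digits of 7^n: 7, 9, 3, 1 (period 4).
1530 mod 4 = 2, so the last digit matches 7^2 = 9.

9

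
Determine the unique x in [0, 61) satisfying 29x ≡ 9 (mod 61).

29⁻¹ ≡ 40 (mod 61) because 29·40 = 1160 = 19·61 + 1.
So x ≡ 40·9 = 360 ≡ 55 (mod 61).
Check: 29·55 = 1595 = 26·61 + 9.

55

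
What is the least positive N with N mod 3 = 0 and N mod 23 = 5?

51

x ≡ 0 (mod 3) gives x ∈ {0, 3, 6, 9, 12, 15, 18, 21, …}.
The first of these with x mod 23 = 5 is 51.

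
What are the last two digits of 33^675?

57

By repeated squaring mod 100: 33^1≡33, 33^2≡89, 33^4≡21, 33^8≡41, 33^16≡81, 33^32≡61, 33^64≡21, 33^128≡41, 33^256≡81, 33^512≡61.
675 = 1 + 2 + 32 + 128 + 512, so 33^675 ≡ 33·89·61·41·61 ≡ 57 (mod 100).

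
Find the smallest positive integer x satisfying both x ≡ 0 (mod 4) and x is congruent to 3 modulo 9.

x ≡ 0 (mod 4) gives x ∈ {0, 4, 8, 12}.
The first of these with x mod 9 = 3 is 12.

12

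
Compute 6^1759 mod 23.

Square-and-reduce mod 23: 6^1≡6, 6^2≡13, 6^4≡8, 6^8≡18, 6^16≡2, 6^32≡4, 6^64≡16, 6^128≡3, 6^256≡9, 6^512≡12, 6^1024≡6.
Since 1759 = 1 + 2 + 4 + 8 + 16 + 64 + 128 + 512 + 1024 in binary, 6^1759 ≡ 6·13·8·18·2·16·3·12·6 ≡ 4 (mod 23).

4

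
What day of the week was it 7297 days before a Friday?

Dividing 7297 by 7 gives quotient 1042 and remainder 3.
Friday − 3 days → Tuesday.

Tuesday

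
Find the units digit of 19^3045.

9

Powers of 9 mod 10 repeat with period 2: 9, 1.
3045 mod 2 = 1, so the last digit matches 9^1 = 9.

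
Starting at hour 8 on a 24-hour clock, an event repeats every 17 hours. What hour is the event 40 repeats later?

40·17 = 680.
680 mod 24 = 8 (since 28·24 = 672).
(8 + 8) mod 24 = 16.

16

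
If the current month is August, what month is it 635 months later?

635 − 52·12 = 11, so 635 ≡ 11 (mod 12).
August + 11 months → July.

July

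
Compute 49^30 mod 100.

By repeated squaring mod 100: 49^1≡49, 49^2≡1, 49^4≡1, 49^8≡1, 49^16≡1.
30 = 2 + 4 + 8 + 16, so 49^30 ≡ 1·1·1·1 ≡ 1 (mod 100).

1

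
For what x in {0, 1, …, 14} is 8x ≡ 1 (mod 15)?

2

8⁻¹ ≡ 2 (mod 15) because 8·2 = 16 = 1·15 + 1.
Multiplying both sides by 2: x ≡ 2·1 = 2 ≡ 2 (mod 15).
Check: 8·2 = 16 = 1·15 + 1.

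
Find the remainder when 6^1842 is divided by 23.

Square-and-reduce mod 23: 6^1≡6, 6^2≡13, 6^4≡8, 6^8≡18, 6^16≡2, 6^32≡4, 6^64≡16, 6^128≡3, 6^256≡9, 6^512≡12, 6^1024≡6.
Since 1842 = 2 + 16 + 32 + 256 + 512 + 1024 in binary, 6^1842 ≡ 13·2·4·9·12·6 ≡ 2 (mod 23).

2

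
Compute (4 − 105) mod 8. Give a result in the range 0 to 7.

105 mod 8 = 1 (since 13·8 = 104).
(4 − 1) mod 8 = 3.

3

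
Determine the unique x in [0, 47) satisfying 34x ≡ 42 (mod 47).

4

34⁻¹ ≡ 18 (mod 47) because 34·18 = 612 = 13·47 + 1.
Multiplying both sides by 18: x ≡ 18·42 = 756 ≡ 4 (mod 47).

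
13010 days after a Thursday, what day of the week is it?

13010 = 1858·7 + 4, so 13010 mod 7 = 4.
Thursday + 4 days → Monday.

Monday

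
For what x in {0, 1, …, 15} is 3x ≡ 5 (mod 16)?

7

The inverse of 3 mod 16 is 11 (since 3·11 = 33 ≡ 1).
So x ≡ 11·5 = 55 ≡ 7 (mod 16).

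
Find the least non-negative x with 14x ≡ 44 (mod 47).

The inverse of 14 mod 47 is 37 (since 14·37 = 518 ≡ 1).
So x ≡ 37·44 = 1628 ≡ 30 (mod 47).

30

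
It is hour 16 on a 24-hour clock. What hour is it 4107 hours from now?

19

4107 − 171·24 = 3, so 4107 ≡ 3 (mod 24).
(16 + 3) mod 24 = 19.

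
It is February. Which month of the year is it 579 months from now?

579 = 48·12 + 3, so 579 mod 12 = 3.
February + 3 months → May.

May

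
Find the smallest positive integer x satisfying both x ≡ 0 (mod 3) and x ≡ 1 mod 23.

24

Since 23·2 ≡ 1 (mod 3), take x = 1 + 23·((0−1)·2 mod 3) = 1 + 23·1 = 24.
Check: 24 mod 3 = 0, 24 mod 23 = 1.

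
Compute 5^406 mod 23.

9

Successive squares of 5 mod 23: 5^1≡5, 5^2≡2, 5^4≡4, 5^8≡16, 5^16≡3, 5^32≡9, 5^64≡12, 5^128≡6, 5^256≡13.
406 = 2 + 4 + 16 + 128 + 256, so 5^406 ≡ 2·4·3·6·13 ≡ 9 (mod 23).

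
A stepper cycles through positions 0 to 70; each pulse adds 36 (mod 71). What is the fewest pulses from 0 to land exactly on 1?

36·2 = 72 = 1·71 + 1, so 36⁻¹ ≡ 2 (mod 71).

2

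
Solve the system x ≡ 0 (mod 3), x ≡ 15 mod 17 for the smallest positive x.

15

x ≡ 0 (mod 3) gives x ∈ {0, 3, 6, 9, 12, 15}.
The first of these with x mod 17 = 15 is 15.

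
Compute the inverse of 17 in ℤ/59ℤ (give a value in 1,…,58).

7

59 = 3·17 + 8
17 = 2·8 + 1
8 = 8·1 + 0
Back-substituting gives 17·7 ≡ 1 (mod 59).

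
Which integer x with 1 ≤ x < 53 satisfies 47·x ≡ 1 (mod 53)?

47·44 = 2068 = 39·53 + 1, so 47⁻¹ ≡ 44 (mod 53).

44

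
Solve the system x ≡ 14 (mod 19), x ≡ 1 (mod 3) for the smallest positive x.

x ≡ 1 (mod 3) gives x ∈ {1, 4, 7, 10, 13, 16, 19, 22, …}.
The first of these with x mod 19 = 14 is 52.

52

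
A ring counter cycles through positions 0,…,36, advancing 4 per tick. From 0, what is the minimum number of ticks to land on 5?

29

4⁻¹ ≡ 28 (mod 37) because 4·28 = 112 = 3·37 + 1.
So x ≡ 28·5 = 140 ≡ 29 (mod 37).
Check: 4·29 = 116 = 3·37 + 5.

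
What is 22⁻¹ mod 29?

29 = 1·22 + 7
22 = 3·7 + 1
7 = 7·1 + 0
Back-substituting gives 22·4 ≡ 1 (mod 29).

4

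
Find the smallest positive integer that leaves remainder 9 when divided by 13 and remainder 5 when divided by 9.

Since 9·3 ≡ 1 (mod 13), take x = 5 + 9·((9−5)·3 mod 13) = 5 + 9·12 = 113.
Check: 113 mod 13 = 9, 113 mod 9 = 5.

113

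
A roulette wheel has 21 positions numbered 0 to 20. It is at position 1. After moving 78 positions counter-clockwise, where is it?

78 mod 21 = 15 (since 3·21 = 63).
(1 − 15) mod 21 = 7.

7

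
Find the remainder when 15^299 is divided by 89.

By repeated squaring mod 89: 15^1≡15, 15^2≡47, 15^4≡73, 15^8≡78, 15^16≡32, 15^32≡45, 15^64≡67, 15^128≡39, 15^256≡8.
Since 299 = 1 + 2 + 8 + 32 + 256 in binary, 15^299 ≡ 15·47·78·45·8 ≡ 41 (mod 89).

41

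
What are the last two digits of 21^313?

Successive squares of 21 mod 100: 21^1≡21, 21^2≡41, 21^4≡81, 21^8≡61, 21^16≡21, 21^32≡41, 21^64≡81, 21^128≡61, 21^256≡21.
313 = 1 + 8 + 16 + 32 + 256, so 21^313 ≡ 21·61·21·41·21 ≡ 61 (mod 100).

61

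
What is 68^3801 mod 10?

Last digits of 8^n: 8, 4, 2, 6 (period 4).
3801 leaves remainder 1 on division by 4, so 68^3801 ends in 8.

8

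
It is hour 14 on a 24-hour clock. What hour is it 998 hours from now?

4

998 − 41·24 = 14, so 998 ≡ 14 (mod 24).
(14 + 14) mod 24 = 4.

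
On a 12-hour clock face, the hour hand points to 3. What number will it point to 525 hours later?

12

525 = 43·12 + 9, so 525 mod 12 = 9.
3 + 9 → 12 on a 12-hour dial.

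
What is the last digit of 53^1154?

Powers of 3 mod 10 repeat with period 4: 3, 9, 7, 1.
1154 leaves remainder 2 on division by 4, so 53^1154 ends in 9.

9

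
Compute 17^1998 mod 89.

73

By repeated squaring mod 89: 17^1≡17, 17^2≡22, 17^4≡39, 17^8≡8, 17^16≡64, 17^32≡2, 17^64≡4, 17^128≡16, 17^256≡78, 17^512≡32, 17^1024≡45.
1998 = 2 + 4 + 8 + 64 + 128 + 256 + 512 + 1024, so 17^1998 ≡ 22·39·8·4·16·78·32·45 ≡ 73 (mod 89).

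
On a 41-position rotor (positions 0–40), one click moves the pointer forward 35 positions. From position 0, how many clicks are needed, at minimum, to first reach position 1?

35·34 = 1190 = 29·41 + 1, so 35⁻¹ ≡ 34 (mod 41).

34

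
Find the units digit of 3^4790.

Last digits of 3^n: 3, 9, 7, 1 (period 4).
4790 mod 4 = 2, so the last digit matches 3^2 = 9.

9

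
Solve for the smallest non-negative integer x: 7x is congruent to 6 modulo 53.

The inverse of 7 mod 53 is 38 (since 7·38 = 266 ≡ 1).
So x ≡ 38·6 = 228 ≡ 16 (mod 53).

16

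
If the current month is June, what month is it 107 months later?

Dividing 107 by 12 gives quotient 8 and remainder 11.
June + 11 months → May.

May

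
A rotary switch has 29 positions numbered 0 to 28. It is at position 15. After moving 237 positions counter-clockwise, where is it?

237 = 8·29 + 5, so 237 mod 29 = 5.
(15 − 5) mod 29 = 10.

10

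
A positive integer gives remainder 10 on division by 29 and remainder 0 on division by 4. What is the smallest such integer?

68

x ≡ 0 (mod 4) gives x ∈ {0, 4, 8, 12, 16, 20, 24, 28, …}.
The first of these with x mod 29 = 10 is 68.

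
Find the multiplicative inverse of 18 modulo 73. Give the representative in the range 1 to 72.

18·69 = 1242 = 17·73 + 1, so 18⁻¹ ≡ 69 (mod 73).

69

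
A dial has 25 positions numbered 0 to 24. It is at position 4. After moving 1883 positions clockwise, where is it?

Dividing 1883 by 25 gives quotient 75 and remainder 8.
(4 + 8) mod 25 = 12.

12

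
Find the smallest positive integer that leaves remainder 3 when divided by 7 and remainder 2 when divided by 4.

x ≡ 2 (mod 4) gives x ∈ {2, 6, 10}.
The first of these with x mod 7 = 3 is 10.

10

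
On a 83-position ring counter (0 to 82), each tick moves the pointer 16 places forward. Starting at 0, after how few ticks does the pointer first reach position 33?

16⁻¹ ≡ 26 (mod 83) because 16·26 = 416 = 5·83 + 1.
So x ≡ 26·33 = 858 ≡ 28 (mod 83).

28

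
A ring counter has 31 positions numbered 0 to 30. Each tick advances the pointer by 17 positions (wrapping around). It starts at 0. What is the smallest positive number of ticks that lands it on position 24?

17⁻¹ ≡ 11 (mod 31) because 17·11 = 187 = 6·31 + 1.
So x ≡ 11·24 = 264 ≡ 16 (mod 31).
Check: 17·16 = 272 = 8·31 + 24.

16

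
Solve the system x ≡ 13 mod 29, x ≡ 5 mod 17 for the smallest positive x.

158

x ≡ 5 (mod 17) gives x ∈ {5, 22, 39, 56, 73, 90, 107, 124, …}.
The first of these with x mod 29 = 13 is 158.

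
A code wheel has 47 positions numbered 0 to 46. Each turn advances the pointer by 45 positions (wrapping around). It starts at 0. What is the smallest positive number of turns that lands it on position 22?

45⁻¹ ≡ 23 (mod 47) because 45·23 = 1035 = 22·47 + 1.
So x ≡ 23·22 = 506 ≡ 36 (mod 47).
Check: 45·36 = 1620 = 34·47 + 22.

36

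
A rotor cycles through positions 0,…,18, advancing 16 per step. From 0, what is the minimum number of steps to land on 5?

11

The inverse of 16 mod 19 is 6 (since 16·6 = 96 ≡ 1).
So x ≡ 6·5 = 30 ≡ 11 (mod 19).
Check: 16·11 = 176 = 9·19 + 5.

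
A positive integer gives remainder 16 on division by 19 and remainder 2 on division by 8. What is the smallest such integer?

130

Since 8·12 ≡ 1 (mod 19), take x = 2 + 8·((16−2)·12 mod 19) = 2 + 8·16 = 130.
Check: 130 mod 19 = 16, 130 mod 8 = 2.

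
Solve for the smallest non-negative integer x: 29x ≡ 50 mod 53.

29⁻¹ ≡ 11 (mod 53) because 29·11 = 319 = 6·53 + 1.
Multiplying both sides by 11: x ≡ 11·50 = 550 ≡ 20 (mod 53).

20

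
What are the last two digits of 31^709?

71

Square-and-reduce mod 100: 31^1≡31, 31^2≡61, 31^4≡21, 31^8≡41, 31^16≡81, 31^32≡61, 31^64≡21, 31^128≡41, 31^256≡81, 31^512≡61.
Since 709 = 1 + 4 + 64 + 128 + 512 in binary, 31^709 ≡ 31·21·21·41·61 ≡ 71 (mod 100).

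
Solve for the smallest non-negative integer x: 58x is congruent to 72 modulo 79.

The inverse of 58 mod 79 is 15 (since 58·15 = 870 ≡ 1).
So x ≡ 15·72 = 1080 ≡ 53 (mod 79).

53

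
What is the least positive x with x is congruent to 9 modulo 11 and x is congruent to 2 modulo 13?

119

Since 13·6 ≡ 1 (mod 11), take x = 2 + 13·((9−2)·6 mod 11) = 2 + 13·9 = 119.
Check: 119 mod 11 = 9, 119 mod 13 = 2.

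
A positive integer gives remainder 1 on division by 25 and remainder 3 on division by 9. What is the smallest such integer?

201

Since 9·14 ≡ 1 (mod 25), take x = 3 + 9·((1−3)·14 mod 25) = 3 + 9·22 = 201.
Check: 201 mod 25 = 1, 201 mod 9 = 3.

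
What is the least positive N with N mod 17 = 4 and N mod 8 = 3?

x ≡ 3 (mod 8) gives x ∈ {3, 11, 19, 27, 35, 43, 51, 59, …}.
The first of these with x mod 17 = 4 is 123.

123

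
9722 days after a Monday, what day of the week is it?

Sunday

9722 − 1388·7 = 6, so 9722 ≡ 6 (mod 7).
Monday + 6 days → Sunday.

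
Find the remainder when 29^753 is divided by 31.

23

Successive squares of 29 mod 31: 29^1≡29, 29^2≡4, 29^4≡16, 29^8≡8, 29^16≡2, 29^32≡4, 29^64≡16, 29^128≡8, 29^256≡2, 29^512≡4.
Since 753 = 1 + 16 + 32 + 64 + 128 + 512 in binary, 29^753 ≡ 29·2·4·16·8·4 ≡ 23 (mod 31).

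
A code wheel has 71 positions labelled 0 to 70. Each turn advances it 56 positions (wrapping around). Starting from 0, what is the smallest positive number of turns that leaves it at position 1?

71 = 1·56 + 15
56 = 3·15 + 11
15 = 1·11 + 4
11 = 2·4 + 3
4 = 1·3 + 1
3 = 3·1 + 0
Back-substituting gives 56·52 ≡ 1 (mod 71).

52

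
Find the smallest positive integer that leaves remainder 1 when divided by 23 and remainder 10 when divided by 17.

231

x ≡ 10 (mod 17) gives x ∈ {10, 27, 44, 61, 78, 95, 112, 129, …}.
The first of these with x mod 23 = 1 is 231.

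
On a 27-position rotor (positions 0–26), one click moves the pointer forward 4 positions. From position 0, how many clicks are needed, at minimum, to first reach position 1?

7

27 = 6·4 + 3
4 = 1·3 + 1
3 = 3·1 + 0
Back-substituting gives 4·7 ≡ 1 (mod 27).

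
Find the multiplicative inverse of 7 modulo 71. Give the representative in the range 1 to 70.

61

7·61 = 427 = 6·71 + 1, so 7⁻¹ ≡ 61 (mod 71).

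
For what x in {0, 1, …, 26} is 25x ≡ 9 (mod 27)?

25⁻¹ ≡ 13 (mod 27) because 25·13 = 325 = 12·27 + 1.
Multiplying both sides by 13: x ≡ 13·9 = 117 ≡ 9 (mod 27).
Check: 25·9 = 225 = 8·27 + 9.

9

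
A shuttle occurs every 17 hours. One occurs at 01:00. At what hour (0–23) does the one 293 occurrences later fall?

293·17 = 4981.
4981 = 207·24 + 13, so 4981 mod 24 = 13.
(1 + 13) mod 24 = 14.

14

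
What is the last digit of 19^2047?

9

Powers of 9 mod 10 repeat with period 2: 9, 1.
2047 mod 2 = 1, so the last digit matches 9^1 = 9.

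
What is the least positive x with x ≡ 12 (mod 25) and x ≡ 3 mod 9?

12

Since 9·14 ≡ 1 (mod 25), take x = 3 + 9·((12−3)·14 mod 25) = 3 + 9·1 = 12.
Check: 12 mod 25 = 12, 12 mod 9 = 3.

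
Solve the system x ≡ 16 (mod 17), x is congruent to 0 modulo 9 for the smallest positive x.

135

x ≡ 0 (mod 9) gives x ∈ {0, 9, 18, 27, 36, 45, 54, 63, …}.
The first of these with x mod 17 = 16 is 135.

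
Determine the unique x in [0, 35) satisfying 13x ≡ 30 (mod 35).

13⁻¹ ≡ 27 (mod 35) because 13·27 = 351 = 10·35 + 1.
Multiplying both sides by 27: x ≡ 27·30 = 810 ≡ 5 (mod 35).

5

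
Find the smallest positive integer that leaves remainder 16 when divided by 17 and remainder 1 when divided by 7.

x ≡ 1 (mod 7) gives x ∈ {1, 8, 15, 22, 29, 36, 43, 50}.
The first of these with x mod 17 = 16 is 50.

50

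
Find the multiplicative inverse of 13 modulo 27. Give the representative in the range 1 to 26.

13·25 = 325 = 12·27 + 1, so 13⁻¹ ≡ 25 (mod 27).

25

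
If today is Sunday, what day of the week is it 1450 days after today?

Monday

1450 − 207·7 = 1, so 1450 ≡ 1 (mod 7).
Sunday + 1 day → Monday.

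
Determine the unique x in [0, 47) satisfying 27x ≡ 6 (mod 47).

27⁻¹ ≡ 7 (mod 47) because 27·7 = 189 = 4·47 + 1.
So x ≡ 7·6 = 42 ≡ 42 (mod 47).

42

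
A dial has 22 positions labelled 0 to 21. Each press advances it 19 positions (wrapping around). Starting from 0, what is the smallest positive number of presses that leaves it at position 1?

22 = 1·19 + 3
19 = 6·3 + 1
3 = 3·1 + 0
Back-substituting gives 19·7 ≡ 1 (mod 22).

7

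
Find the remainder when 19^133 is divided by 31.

14

By repeated squaring mod 31: 19^1≡19, 19^2≡20, 19^4≡28, 19^8≡9, 19^16≡19, 19^32≡20, 19^64≡28, 19^128≡9.
Since 133 = 1 + 4 + 128 in binary, 19^133 ≡ 19·28·9 ≡ 14 (mod 31).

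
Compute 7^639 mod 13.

5

By repeated squaring mod 13: 7^1≡7, 7^2≡10, 7^4≡9, 7^8≡3, 7^16≡9, 7^32≡3, 7^64≡9, 7^128≡3, 7^256≡9, 7^512≡3.
Since 639 = 1 + 2 + 4 + 8 + 16 + 32 + 64 + 512 in binary, 7^639 ≡ 7·10·9·3·9·3·9·3 ≡ 5 (mod 13).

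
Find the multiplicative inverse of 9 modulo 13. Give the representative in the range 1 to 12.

9·3 = 27 = 2·13 + 1, so 9⁻¹ ≡ 3 (mod 13).

3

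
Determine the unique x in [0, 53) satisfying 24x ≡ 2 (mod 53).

31

24⁻¹ ≡ 42 (mod 53) because 24·42 = 1008 = 19·53 + 1.
So x ≡ 42·2 = 84 ≡ 31 (mod 53).
Check: 24·31 = 744 = 14·53 + 2.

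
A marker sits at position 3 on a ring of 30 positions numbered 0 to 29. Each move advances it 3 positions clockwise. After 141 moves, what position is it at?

141·3 = 423.
Dividing 423 by 30 gives quotient 14 and remainder 3.
(3 + 3) mod 30 = 6.

6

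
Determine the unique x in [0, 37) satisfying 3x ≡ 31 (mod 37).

35

The inverse of 3 mod 37 is 25 (since 3·25 = 75 ≡ 1).
Multiplying both sides by 25: x ≡ 25·31 = 775 ≡ 35 (mod 37).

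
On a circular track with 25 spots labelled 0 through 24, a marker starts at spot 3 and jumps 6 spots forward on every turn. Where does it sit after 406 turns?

406·6 = 2436.
2436 mod 25 = 11 (since 97·25 = 2425).
(3 + 11) mod 25 = 14.

14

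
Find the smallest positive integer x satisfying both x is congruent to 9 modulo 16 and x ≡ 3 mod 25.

153

x ≡ 9 (mod 16) gives x ∈ {9, 25, 41, 57, 73, 89, 105, 121, …}.
The first of these with x mod 25 = 3 is 153.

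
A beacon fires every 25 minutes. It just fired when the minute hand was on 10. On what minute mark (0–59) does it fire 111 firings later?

25

111·25 = 2775.
2775 = 46·60 + 15, so 2775 mod 60 = 15.
(10 + 15) mod 60 = 25.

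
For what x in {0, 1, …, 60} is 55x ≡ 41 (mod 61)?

55⁻¹ ≡ 10 (mod 61) because 55·10 = 550 = 9·61 + 1.
Multiplying both sides by 10: x ≡ 10·41 = 410 ≡ 44 (mod 61).
Check: 55·44 = 2420 = 39·61 + 41.

44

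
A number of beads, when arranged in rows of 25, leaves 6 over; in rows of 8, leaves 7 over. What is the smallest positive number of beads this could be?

31

x ≡ 7 (mod 8) gives x ∈ {7, 15, 23, 31}.
The first of these with x mod 25 = 6 is 31.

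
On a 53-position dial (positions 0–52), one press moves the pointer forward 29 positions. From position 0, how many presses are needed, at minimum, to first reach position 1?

11

29·11 = 319 = 6·53 + 1, so 29⁻¹ ≡ 11 (mod 53).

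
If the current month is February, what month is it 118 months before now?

118 − 9·12 = 10, so 118 ≡ 10 (mod 12).
February − 10 months → April.

April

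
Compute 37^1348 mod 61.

Successive squares of 37 mod 61: 37^1≡37, 37^2≡27, 37^4≡58, 37^8≡9, 37^16≡20, 37^32≡34, 37^64≡58, 37^128≡9, 37^256≡20, 37^512≡34, 37^1024≡58.
Since 1348 = 4 + 64 + 256 + 1024 in binary, 37^1348 ≡ 58·58·20·58 ≡ 9 (mod 61).

9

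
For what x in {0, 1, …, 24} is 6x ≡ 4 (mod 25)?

9

The inverse of 6 mod 25 is 21 (since 6·21 = 126 ≡ 1).
So x ≡ 21·4 = 84 ≡ 9 (mod 25).
Check: 6·9 = 54 = 2·25 + 4.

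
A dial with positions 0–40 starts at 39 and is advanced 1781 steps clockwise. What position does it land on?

16

1781 mod 41 = 18 (since 43·41 = 1763).
(39 + 18) mod 41 = 16.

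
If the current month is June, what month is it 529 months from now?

529 mod 12 = 1 (since 44·12 = 528).
June + 1 month → July.

July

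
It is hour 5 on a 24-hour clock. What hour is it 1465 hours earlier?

Dividing 1465 by 24 gives quotient 61 and remainder 1.
(5 − 1) mod 24 = 4.

4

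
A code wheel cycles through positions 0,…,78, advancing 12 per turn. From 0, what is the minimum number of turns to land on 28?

12⁻¹ ≡ 33 (mod 79) because 12·33 = 396 = 5·79 + 1.
So x ≡ 33·28 = 924 ≡ 55 (mod 79).

55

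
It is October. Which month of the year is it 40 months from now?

40 mod 12 = 4 (since 3·12 = 36).
October + 4 months → February.

February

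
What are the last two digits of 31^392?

Successive squares of 31 mod 100: 31^1≡31, 31^2≡61, 31^4≡21, 31^8≡41, 31^16≡81, 31^32≡61, 31^64≡21, 31^128≡41, 31^256≡81.
Since 392 = 8 + 128 + 256 in binary, 31^392 ≡ 41·41·81 ≡ 61 (mod 100).

61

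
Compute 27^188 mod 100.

Successive squares of 27 mod 100: 27^1≡27, 27^2≡29, 27^4≡41, 27^8≡81, 27^16≡61, 27^32≡21, 27^64≡41, 27^128≡81.
Since 188 = 4 + 8 + 16 + 32 + 128 in binary, 27^188 ≡ 41·81·61·21·81 ≡ 81 (mod 100).

81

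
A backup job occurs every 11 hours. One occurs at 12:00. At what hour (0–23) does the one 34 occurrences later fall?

2

34·11 = 374.
374 mod 24 = 14 (since 15·24 = 360).
(12 + 14) mod 24 = 2.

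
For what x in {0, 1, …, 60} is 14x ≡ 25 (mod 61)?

41

14⁻¹ ≡ 48 (mod 61) because 14·48 = 672 = 11·61 + 1.
So x ≡ 48·25 = 1200 ≡ 41 (mod 61).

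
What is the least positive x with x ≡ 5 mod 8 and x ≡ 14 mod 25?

Since 25·1 ≡ 1 (mod 8), take x = 14 + 25·((5−14)·1 mod 8) = 14 + 25·7 = 189.
Check: 189 mod 8 = 5, 189 mod 25 = 14.

189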